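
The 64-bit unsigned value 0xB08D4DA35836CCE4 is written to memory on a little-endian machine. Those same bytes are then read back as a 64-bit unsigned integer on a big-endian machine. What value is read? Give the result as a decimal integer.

Stored little-endian, the bytes at ascending addresses are E4 CC 36 58 A3 4D 8D B0.
Read back as big-endian, the last byte is least significant, giving 0xE4CC3658A34D8DB0.
0xE4CC3658A34D8DB0 = 16486612090221333936.

16486612090221333936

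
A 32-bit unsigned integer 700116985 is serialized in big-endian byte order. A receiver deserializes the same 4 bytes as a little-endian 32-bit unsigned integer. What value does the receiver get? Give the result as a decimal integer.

700116985 in 32-bit hexadecimal is 0x29BAEFF9.
Stored big-endian, the bytes at ascending addresses are 29 BA EF F9.
Read back as little-endian, the first byte is least significant, giving 0xF9EFBA29.
0xF9EFBA29 = 4193237545.

4193237545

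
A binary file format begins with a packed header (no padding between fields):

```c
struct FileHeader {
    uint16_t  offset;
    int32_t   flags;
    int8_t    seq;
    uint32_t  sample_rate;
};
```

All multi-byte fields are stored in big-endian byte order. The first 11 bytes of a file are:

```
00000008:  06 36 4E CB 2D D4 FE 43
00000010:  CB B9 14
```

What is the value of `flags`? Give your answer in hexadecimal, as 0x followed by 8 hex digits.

`flags` follows `offset` (2 bytes), so it starts at byte offset 2 and occupies 4 bytes.
Bytes at offsets 2..5: 4E CB 2D D4.
In big-endian order the high byte comes first in memory.
The bytes are already most-significant first: 0x4ECB2DD4.

0x4ECB2DD4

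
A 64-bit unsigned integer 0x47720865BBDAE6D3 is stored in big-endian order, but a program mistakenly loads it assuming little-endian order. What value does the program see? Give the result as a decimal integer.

15269132085035037255

Stored big-endian, the bytes at ascending addresses are 47 72 08 65 BB DA E6 D3.
Read back as little-endian, the first byte is least significant, giving 0xD3E6DABB65087247.
0xD3E6DABB65087247 = 15269132085035037255.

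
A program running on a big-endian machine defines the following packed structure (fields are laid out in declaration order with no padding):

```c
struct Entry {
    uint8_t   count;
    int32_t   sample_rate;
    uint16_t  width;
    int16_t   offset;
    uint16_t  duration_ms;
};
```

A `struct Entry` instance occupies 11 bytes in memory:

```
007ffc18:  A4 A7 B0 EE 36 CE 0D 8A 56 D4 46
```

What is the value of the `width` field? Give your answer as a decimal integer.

`width` follows `count` (1 B), `sample_rate` (4 B), so it starts at offset 1 + 4 = 5 and occupies 2 bytes.
Bytes at offsets 5..6: CE 0D.
In big-endian order the high byte comes first in memory.
The bytes are already most-significant first: 0xCE0D.
0xCE0D = 52749.

52749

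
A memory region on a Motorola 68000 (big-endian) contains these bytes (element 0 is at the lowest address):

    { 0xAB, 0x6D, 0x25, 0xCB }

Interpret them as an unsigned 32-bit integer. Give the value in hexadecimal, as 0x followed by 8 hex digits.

Big-endian: lowest address holds the most-significant byte.
The bytes are already most-significant first: 0xAB6D25CB.

0xAB6D25CB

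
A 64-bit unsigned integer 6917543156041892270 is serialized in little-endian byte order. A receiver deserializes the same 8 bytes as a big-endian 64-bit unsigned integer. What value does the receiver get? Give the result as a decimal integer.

12592433473690271840

6917543156041892270 in 64-bit hexadecimal is 0x60000CD9864FC1AE.
Stored little-endian, the bytes at ascending addresses are AE C1 4F 86 D9 0C 00 60.
Read back as big-endian, the last byte is least significant, giving 0xAEC14F86D90C0060.
0xAEC14F86D90C0060 = 12592433473690271840.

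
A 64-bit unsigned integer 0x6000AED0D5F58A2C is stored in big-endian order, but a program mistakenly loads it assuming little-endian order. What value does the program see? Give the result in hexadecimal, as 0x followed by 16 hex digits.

Stored big-endian, the bytes at ascending addresses are 60 00 AE D0 D5 F5 8A 2C.
Read back as little-endian, the first byte is least significant, giving 0x2C8AF5D5D0AE0060.

0x2C8AF5D5D0AE0060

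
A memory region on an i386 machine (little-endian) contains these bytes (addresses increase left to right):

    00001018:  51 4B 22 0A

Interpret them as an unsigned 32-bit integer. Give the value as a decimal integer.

170019665

Little-endian: lowest address holds the least-significant byte.
Reassemble most-significant byte first: 0A 22 4B 51 → 0x0A224B51.
0x0A224B51 = 170019665.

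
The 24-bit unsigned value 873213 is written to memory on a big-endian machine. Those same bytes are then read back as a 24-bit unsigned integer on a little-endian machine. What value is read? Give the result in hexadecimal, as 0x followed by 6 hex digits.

0xFD520D

873213 in 24-bit hexadecimal is 0x0D52FD.
Stored big-endian, the bytes at ascending addresses are 0D 52 FD.
Read back as little-endian, the first byte is least significant, giving 0xFD520D.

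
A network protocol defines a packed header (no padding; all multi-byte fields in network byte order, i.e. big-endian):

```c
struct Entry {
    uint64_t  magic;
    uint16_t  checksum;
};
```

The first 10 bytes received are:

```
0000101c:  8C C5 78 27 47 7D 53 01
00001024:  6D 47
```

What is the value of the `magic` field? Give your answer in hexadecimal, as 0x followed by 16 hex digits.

0x8CC57827477D5301

`magic` is the first field, at byte offset 0, occupying 8 bytes.
Bytes at offsets 0..7: 8C C5 78 27 47 7D 53 01.
In big-endian order the high byte comes first in memory.
The bytes are already most-significant first: 0x8CC57827477D5301.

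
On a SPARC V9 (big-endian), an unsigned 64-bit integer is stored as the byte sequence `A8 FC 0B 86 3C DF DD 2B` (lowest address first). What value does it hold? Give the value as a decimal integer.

12176620163677805867

Big-endian: lowest address holds the most-significant byte.
The bytes are already most-significant first: 0xA8FC0B863CDFDD2B.
0xA8FC0B863CDFDD2B = 12176620163677805867.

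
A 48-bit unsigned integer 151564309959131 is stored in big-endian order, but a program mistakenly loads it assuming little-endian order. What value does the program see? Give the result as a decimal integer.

240869748824201

151564309959131 in 48-bit hexadecimal is 0x89D8D0DB11DB.
Stored big-endian, the bytes at ascending addresses are 89 D8 D0 DB 11 DB.
Read back as little-endian, the first byte is least significant, giving 0xDB11DBD0D889.
0xDB11DBD0D889 = 240869748824201.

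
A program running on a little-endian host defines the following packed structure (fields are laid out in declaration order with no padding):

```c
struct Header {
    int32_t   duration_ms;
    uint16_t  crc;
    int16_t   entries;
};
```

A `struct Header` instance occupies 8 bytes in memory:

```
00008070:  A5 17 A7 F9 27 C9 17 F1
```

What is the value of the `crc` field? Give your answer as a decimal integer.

`crc` follows `duration_ms` (4 bytes), so it starts at byte offset 4 and occupies 2 bytes.
Bytes at offsets 4..5: 27 C9.
Little-endian: lowest address holds the least-significant byte.
Reassemble most-significant byte first: C9 27 → 0xC927.
0xC927 = 51495.

51495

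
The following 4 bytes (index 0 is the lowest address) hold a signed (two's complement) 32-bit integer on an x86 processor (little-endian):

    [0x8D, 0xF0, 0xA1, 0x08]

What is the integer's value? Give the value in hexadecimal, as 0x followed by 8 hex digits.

In little-endian order the low byte comes first in memory.
Reassemble most-significant byte first: 08 A1 F0 8D → 0x08A1F08D.

0x08A1F08D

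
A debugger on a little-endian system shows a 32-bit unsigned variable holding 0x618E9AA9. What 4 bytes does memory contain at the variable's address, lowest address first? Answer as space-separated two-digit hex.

A9 9A 8E 61

Split into bytes (most-significant first): 61 8E 9A A9.
In little-endian order the low byte comes first in memory.
So at ascending addresses the bytes are A9 9A 8E 61.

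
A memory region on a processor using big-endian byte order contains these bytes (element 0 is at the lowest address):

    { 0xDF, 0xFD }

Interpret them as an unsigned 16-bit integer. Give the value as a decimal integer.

In big-endian order the high byte comes first in memory.
The bytes are already most-significant first: 0xDFFD.
0xDFFD = 57341.

57341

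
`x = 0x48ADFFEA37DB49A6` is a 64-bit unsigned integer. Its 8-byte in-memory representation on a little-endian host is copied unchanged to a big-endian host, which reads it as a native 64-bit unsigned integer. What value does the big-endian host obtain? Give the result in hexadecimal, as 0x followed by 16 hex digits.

Stored little-endian, the bytes at ascending addresses are A6 49 DB 37 EA FF AD 48.
Read back as big-endian, the last byte is least significant, giving 0xA649DB37EAFFAD48.

0xA649DB37EAFFAD48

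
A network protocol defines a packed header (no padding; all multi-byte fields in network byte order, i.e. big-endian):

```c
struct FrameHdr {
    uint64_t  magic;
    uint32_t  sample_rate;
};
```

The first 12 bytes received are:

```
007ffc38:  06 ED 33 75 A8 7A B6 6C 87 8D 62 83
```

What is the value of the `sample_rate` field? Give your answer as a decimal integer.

`sample_rate` follows `magic` (8 bytes), so it starts at byte offset 8 and occupies 4 bytes.
Bytes at offsets 8..11: 87 8D 62 83.
Big-endian: lowest address holds the most-significant byte.
The bytes are already most-significant first: 0x878D6283.
0x878D6283 = 2274189955.

2274189955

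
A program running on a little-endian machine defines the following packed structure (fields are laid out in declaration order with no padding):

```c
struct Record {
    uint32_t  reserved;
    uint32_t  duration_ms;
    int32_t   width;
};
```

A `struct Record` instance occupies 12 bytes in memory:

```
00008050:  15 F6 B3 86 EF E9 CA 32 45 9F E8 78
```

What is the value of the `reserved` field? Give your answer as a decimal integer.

2259940885

`reserved` is the first field, at byte offset 0, occupying 4 bytes.
Bytes at offsets 0..3: 15 F6 B3 86.
Little-endian: lowest address holds the least-significant byte.
Reassemble most-significant byte first: 86 B3 F6 15 → 0x86B3F615.
0x86B3F615 = 2259940885.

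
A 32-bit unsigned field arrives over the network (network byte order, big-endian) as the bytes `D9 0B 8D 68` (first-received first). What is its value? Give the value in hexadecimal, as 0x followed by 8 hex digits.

0xD90B8D68

In big-endian order the high byte comes first in memory.
The bytes are already most-significant first: 0xD90B8D68.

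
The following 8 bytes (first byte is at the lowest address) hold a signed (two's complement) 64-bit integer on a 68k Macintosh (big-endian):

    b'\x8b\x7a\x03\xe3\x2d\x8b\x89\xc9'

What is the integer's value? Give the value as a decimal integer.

-8396394281022289463

Big-endian: lowest address holds the most-significant byte.
The bytes are already most-significant first: 0x8B7A03E32D8B89C9.
Top bit is set, so as a signed 64-bit value this is 0x8B7A03E32D8B89C9 − 2^64 = -8396394281022289463.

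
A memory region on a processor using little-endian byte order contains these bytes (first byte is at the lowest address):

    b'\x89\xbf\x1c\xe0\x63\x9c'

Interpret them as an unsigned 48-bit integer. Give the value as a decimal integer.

Little-endian stores the least-significant byte at the lowest address.
Reassemble most-significant byte first: 9C 63 E0 1C BF 89 → 0x9C63E01CBF89.
0x9C63E01CBF89 = 171952775675785.

171952775675785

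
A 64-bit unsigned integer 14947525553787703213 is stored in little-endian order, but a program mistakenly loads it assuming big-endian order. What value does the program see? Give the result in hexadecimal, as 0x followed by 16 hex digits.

0xAD0F97B84B4770CF

14947525553787703213 in 64-bit hexadecimal is 0xCF70474BB8970FAD.
Stored little-endian, the bytes at ascending addresses are AD 0F 97 B8 4B 47 70 CF.
Read back as big-endian, the last byte is least significant, giving 0xAD0F97B84B4770CF.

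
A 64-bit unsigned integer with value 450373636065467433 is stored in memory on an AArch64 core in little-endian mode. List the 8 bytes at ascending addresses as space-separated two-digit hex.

29 1C E2 91 6F 0C 40 06

450373636065467433 in hexadecimal, padded to 64 bits, is 0x06400C6F91E21C29.
Split into bytes (most-significant first): 06 40 0C 6F 91 E2 1C 29.
In little-endian order the low byte comes first in memory.
So at ascending addresses the bytes are 29 1C E2 91 6F 0C 40 06.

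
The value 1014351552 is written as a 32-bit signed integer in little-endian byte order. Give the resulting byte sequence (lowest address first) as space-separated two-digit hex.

C0 C6 75 3C

1014351552 in hexadecimal, padded to 32 bits, is 0x3C75C6C0.
Split into bytes (most-significant first): 3C 75 C6 C0.
Little-endian stores the least-significant byte at the lowest address.
So at ascending addresses the bytes are C0 C6 75 3C.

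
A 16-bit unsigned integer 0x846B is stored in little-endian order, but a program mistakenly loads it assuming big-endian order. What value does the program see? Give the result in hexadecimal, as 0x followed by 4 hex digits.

0x6B84

Stored little-endian, the bytes at ascending addresses are 6B 84.
Read back as big-endian, the last byte is least significant, giving 0x6B84.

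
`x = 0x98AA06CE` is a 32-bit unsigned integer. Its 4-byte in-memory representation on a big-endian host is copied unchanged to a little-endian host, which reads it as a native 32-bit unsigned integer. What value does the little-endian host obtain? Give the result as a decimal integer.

Stored big-endian, the bytes at ascending addresses are 98 AA 06 CE.
Read back as little-endian, the first byte is least significant, giving 0xCE06AA98.
0xCE06AA98 = 3456543384.

3456543384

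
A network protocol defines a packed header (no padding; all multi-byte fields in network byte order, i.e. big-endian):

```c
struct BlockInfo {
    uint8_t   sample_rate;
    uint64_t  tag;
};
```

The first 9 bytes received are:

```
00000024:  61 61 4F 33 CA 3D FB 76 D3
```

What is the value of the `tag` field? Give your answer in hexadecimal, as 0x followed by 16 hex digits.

0x614F33CA3DFB76D3

`tag` follows `sample_rate` (1 byte), so it starts at byte offset 1 and occupies 8 bytes.
Bytes at offsets 1..8: 61 4F 33 CA 3D FB 76 D3.
Big-endian: lowest address holds the most-significant byte.
The bytes are already most-significant first: 0x614F33CA3DFB76D3.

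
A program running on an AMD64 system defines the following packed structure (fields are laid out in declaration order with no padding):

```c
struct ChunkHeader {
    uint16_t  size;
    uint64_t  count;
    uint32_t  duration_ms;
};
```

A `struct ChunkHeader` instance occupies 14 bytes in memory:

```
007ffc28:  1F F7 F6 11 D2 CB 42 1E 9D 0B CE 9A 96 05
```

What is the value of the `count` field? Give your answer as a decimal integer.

`count` follows `size` (2 bytes), so it starts at byte offset 2 and occupies 8 bytes.
Bytes at offsets 2..9: F6 11 D2 CB 42 1E 9D 0B.
Little-endian stores the least-significant byte at the lowest address.
Reassemble most-significant byte first: 0B 9D 1E 42 CB D2 11 F6 → 0x0B9D1E42CBD211F6.
0x0B9D1E42CBD211F6 = 836858377996997110.

836858377996997110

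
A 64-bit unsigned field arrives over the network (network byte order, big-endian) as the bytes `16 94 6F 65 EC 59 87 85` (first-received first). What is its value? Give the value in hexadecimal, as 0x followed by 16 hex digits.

0x16946F65EC598785

Big-endian stores the most-significant byte at the lowest address.
The bytes are already most-significant first: 0x16946F65EC598785.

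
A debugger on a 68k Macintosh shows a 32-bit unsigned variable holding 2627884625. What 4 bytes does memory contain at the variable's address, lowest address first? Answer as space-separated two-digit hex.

9C A2 56 51

2627884625 in hexadecimal, padded to 32 bits, is 0x9CA25651.
Split into bytes (most-significant first): 9C A2 56 51.
Big-endian stores the most-significant byte at the lowest address.
So the memory order matches the most-significant-first order: 9C A2 56 51.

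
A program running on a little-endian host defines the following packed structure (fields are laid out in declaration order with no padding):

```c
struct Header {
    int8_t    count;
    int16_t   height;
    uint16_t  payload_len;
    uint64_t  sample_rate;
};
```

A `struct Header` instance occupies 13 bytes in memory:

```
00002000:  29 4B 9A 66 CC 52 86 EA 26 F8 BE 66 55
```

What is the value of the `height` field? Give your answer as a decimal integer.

-26037

`height` follows `count` (1 byte), so it starts at byte offset 1 and occupies 2 bytes.
Bytes at offsets 1..2: 4B 9A.
Little-endian stores the least-significant byte at the lowest address.
Reassemble most-significant byte first: 9A 4B → 0x9A4B.
Top bit is set, so as a signed 16-bit value this is 0x9A4B − 2^16 = -26037.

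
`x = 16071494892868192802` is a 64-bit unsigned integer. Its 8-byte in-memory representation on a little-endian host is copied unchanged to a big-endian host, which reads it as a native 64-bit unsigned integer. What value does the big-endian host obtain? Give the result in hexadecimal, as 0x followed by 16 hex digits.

0x22CAE962746B09DF

16071494892868192802 in 64-bit hexadecimal is 0xDF096B7462E9CA22.
Stored little-endian, the bytes at ascending addresses are 22 CA E9 62 74 6B 09 DF.
Read back as big-endian, the last byte is least significant, giving 0x22CAE962746B09DF.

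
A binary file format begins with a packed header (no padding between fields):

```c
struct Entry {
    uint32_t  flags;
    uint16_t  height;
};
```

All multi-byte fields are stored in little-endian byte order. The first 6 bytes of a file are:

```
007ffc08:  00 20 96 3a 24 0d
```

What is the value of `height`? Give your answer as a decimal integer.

`height` follows `flags` (4 bytes), so it starts at byte offset 4 and occupies 2 bytes.
Bytes at offsets 4..5: 24 0D.
Little-endian: lowest address holds the least-significant byte.
Reassemble most-significant byte first: 0D 24 → 0x0D24.
0x0D24 = 3364.

3364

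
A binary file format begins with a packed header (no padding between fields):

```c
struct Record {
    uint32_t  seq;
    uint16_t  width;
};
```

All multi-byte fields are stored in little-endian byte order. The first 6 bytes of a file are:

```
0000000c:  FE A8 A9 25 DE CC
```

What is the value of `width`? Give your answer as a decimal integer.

52446

`width` follows `seq` (4 bytes), so it starts at byte offset 4 and occupies 2 bytes.
Bytes at offsets 4..5: DE CC.
Little-endian stores the least-significant byte at the lowest address.
Reassemble most-significant byte first: CC DE → 0xCCDE.
0xCCDE = 52446.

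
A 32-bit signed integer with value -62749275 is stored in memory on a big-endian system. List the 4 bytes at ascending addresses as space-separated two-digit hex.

FC 42 85 A5

Two's complement of -62749275 in 32 bits: 62749275 = 0x03BD7A5B; invert → 0xFC4285A4; add 1 → 0xFC4285A5.
Split into bytes (most-significant first): FC 42 85 A5.
Big-endian stores the most-significant byte at the lowest address.
So the memory order matches the most-significant-first order: FC 42 85 A5.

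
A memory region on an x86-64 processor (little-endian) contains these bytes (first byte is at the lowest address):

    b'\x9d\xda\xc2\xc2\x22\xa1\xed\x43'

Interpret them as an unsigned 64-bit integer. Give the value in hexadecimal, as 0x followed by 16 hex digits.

In little-endian order the low byte comes first in memory.
Reassemble most-significant byte first: 43 ED A1 22 C2 C2 DA 9D → 0x43EDA122C2C2DA9D.

0x43EDA122C2C2DA9D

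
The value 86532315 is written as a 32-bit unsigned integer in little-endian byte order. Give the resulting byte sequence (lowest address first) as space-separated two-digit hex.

86532315 in hexadecimal, padded to 32 bits, is 0x052860DB.
Split into bytes (most-significant first): 05 28 60 DB.
In little-endian order the low byte comes first in memory.
So at ascending addresses the bytes are DB 60 28 05.

DB 60 28 05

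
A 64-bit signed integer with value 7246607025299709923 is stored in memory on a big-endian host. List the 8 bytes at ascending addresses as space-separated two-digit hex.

7246607025299709923 in hexadecimal, padded to 64 bits, is 0x64911EB201D6DFE3.
Split into bytes (most-significant first): 64 91 1E B2 01 D6 DF E3.
In big-endian order the high byte comes first in memory.
So the memory order matches the most-significant-first order: 64 91 1E B2 01 D6 DF E3.

64 91 1E B2 01 D6 DF E3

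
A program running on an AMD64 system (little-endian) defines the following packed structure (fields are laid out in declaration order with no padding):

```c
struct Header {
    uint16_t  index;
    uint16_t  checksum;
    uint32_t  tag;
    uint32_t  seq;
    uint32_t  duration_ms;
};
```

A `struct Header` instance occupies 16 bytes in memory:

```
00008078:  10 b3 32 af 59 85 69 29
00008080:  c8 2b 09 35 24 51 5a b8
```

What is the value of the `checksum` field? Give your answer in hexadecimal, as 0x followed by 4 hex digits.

`checksum` follows `index` (2 bytes), so it starts at byte offset 2 and occupies 2 bytes.
Bytes at offsets 2..3: 32 AF.
Little-endian: lowest address holds the least-significant byte.
Reassemble most-significant byte first: AF 32 → 0xAF32.

0xAF32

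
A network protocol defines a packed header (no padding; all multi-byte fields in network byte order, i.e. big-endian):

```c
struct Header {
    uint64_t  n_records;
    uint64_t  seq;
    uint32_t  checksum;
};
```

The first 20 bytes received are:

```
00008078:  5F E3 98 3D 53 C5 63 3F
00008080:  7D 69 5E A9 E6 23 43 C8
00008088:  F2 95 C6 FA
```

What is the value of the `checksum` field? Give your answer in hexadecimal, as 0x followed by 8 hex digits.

0xF295C6FA

`checksum` follows `n_records` (8 B), `seq` (8 B), so it starts at offset 8 + 8 = 16 and occupies 4 bytes.
Bytes at offsets 16..19: F2 95 C6 FA.
In big-endian order the high byte comes first in memory.
The bytes are already most-significant first: 0xF295C6FA.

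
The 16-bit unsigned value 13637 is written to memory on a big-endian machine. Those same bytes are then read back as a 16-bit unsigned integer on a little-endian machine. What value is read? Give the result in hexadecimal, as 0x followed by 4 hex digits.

0x4535

13637 in 16-bit hexadecimal is 0x3545.
Stored big-endian, the bytes at ascending addresses are 35 45.
Read back as little-endian, the first byte is least significant, giving 0x4535.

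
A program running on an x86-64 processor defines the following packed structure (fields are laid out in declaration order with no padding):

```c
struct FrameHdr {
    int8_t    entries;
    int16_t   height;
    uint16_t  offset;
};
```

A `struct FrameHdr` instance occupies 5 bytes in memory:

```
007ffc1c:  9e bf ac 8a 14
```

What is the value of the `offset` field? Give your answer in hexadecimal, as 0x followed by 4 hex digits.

`offset` follows `entries` (1 B), `height` (2 B), so it starts at offset 1 + 2 = 3 and occupies 2 bytes.
Bytes at offsets 3..4: 8A 14.
Little-endian: lowest address holds the least-significant byte.
Reassemble most-significant byte first: 14 8A → 0x148A.

0x148A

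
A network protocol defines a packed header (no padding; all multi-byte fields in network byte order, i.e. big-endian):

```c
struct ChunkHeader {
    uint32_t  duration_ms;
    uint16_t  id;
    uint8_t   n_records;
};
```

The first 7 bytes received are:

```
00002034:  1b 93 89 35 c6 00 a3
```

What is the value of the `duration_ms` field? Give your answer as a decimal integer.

462653749

`duration_ms` is the first field, at byte offset 0, occupying 4 bytes.
Bytes at offsets 0..3: 1B 93 89 35.
In big-endian order the high byte comes first in memory.
The bytes are already most-significant first: 0x1B938935.
0x1B938935 = 462653749.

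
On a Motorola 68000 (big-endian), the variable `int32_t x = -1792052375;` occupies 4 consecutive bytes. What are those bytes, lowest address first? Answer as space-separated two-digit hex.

95 2F 73 69

Two's complement of -1792052375 in 32 bits: 1792052375 = 0x6AD08C97; invert → 0x952F7368; add 1 → 0x952F7369.
Split into bytes (most-significant first): 95 2F 73 69.
In big-endian order the high byte comes first in memory.
So the memory order matches the most-significant-first order: 95 2F 73 69.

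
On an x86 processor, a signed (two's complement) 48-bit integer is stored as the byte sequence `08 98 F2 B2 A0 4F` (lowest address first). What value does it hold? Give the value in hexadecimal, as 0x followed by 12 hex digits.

0x4FA0B2F29808

Little-endian stores the least-significant byte at the lowest address.
Reassemble most-significant byte first: 4F A0 B2 F2 98 08 → 0x4FA0B2F29808.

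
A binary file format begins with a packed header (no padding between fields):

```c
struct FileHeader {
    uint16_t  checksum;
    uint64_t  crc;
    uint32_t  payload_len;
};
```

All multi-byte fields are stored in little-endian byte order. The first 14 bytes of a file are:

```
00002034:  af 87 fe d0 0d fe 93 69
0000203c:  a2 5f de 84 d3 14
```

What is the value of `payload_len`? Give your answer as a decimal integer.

349406430

`payload_len` follows `checksum` (2 B), `crc` (8 B), so it starts at offset 2 + 8 = 10 and occupies 4 bytes.
Bytes at offsets 10..13: DE 84 D3 14.
Little-endian stores the least-significant byte at the lowest address.
Reassemble most-significant byte first: 14 D3 84 DE → 0x14D384DE.
0x14D384DE = 349406430.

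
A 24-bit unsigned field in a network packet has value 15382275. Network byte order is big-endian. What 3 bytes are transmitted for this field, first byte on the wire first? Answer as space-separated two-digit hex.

EA B7 03

15382275 in hexadecimal, padded to 24 bits, is 0xEAB703.
Split into bytes (most-significant first): EA B7 03.
In big-endian order the high byte comes first in memory.
So the memory order matches the most-significant-first order: EA B7 03.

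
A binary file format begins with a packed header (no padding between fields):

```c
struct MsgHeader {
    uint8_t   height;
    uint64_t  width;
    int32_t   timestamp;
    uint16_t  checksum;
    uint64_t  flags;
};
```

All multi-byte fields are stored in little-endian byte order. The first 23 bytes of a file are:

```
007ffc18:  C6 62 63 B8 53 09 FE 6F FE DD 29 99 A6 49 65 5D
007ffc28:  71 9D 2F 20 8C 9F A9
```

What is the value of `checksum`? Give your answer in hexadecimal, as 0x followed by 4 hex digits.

`checksum` follows `height` (1 B), `width` (8 B), `timestamp` (4 B), so it starts at offset 1 + 8 + 4 = 13 and occupies 2 bytes.
Bytes at offsets 13..14: 49 65.
In little-endian order the low byte comes first in memory.
Reassemble most-significant byte first: 65 49 → 0x6549.

0x6549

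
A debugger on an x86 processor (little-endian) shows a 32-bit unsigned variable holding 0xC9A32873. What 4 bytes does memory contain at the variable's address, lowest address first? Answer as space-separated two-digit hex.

Split into bytes (most-significant first): C9 A3 28 73.
In little-endian order the low byte comes first in memory.
So at ascending addresses the bytes are 73 28 A3 C9.

73 28 A3 C9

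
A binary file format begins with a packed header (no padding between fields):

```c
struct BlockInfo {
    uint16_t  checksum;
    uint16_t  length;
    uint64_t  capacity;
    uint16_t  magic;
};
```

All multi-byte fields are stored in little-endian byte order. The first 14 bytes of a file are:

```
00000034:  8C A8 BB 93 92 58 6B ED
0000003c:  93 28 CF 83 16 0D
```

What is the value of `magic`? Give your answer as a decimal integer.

`magic` follows `checksum` (2 B), `length` (2 B), `capacity` (8 B), so it starts at offset 2 + 2 + 8 = 12 and occupies 2 bytes.
Bytes at offsets 12..13: 16 0D.
Little-endian: lowest address holds the least-significant byte.
Reassemble most-significant byte first: 0D 16 → 0x0D16.
0x0D16 = 3350.

3350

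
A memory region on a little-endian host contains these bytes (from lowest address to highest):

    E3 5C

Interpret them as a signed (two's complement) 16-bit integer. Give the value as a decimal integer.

Little-endian stores the least-significant byte at the lowest address.
Reassemble most-significant byte first: 5C E3 → 0x5CE3.
0x5CE3 = 23779.

23779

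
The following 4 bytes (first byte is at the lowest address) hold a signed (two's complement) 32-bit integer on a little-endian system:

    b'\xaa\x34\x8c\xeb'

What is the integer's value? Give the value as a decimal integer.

-343133014

Little-endian: lowest address holds the least-significant byte.
Reassemble most-significant byte first: EB 8C 34 AA → 0xEB8C34AA.
Top bit is set, so as a signed 32-bit value this is 0xEB8C34AA − 2^32 = -343133014.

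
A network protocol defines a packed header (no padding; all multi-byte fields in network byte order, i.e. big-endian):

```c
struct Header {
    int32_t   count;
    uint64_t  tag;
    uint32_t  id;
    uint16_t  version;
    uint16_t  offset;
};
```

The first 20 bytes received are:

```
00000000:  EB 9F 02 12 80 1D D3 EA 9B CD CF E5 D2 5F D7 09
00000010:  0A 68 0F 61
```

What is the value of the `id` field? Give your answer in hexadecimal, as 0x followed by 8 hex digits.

`id` follows `count` (4 B), `tag` (8 B), so it starts at offset 4 + 8 = 12 and occupies 4 bytes.
Bytes at offsets 12..15: D2 5F D7 09.
Big-endian stores the most-significant byte at the lowest address.
The bytes are already most-significant first: 0xD25FD709.

0xD25FD709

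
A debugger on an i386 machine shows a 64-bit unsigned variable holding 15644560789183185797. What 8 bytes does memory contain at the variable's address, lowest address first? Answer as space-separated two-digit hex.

15644560789183185797 in hexadecimal, padded to 64 bits, is 0xD91CA5263A44C385.
Split into bytes (most-significant first): D9 1C A5 26 3A 44 C3 85.
Little-endian: lowest address holds the least-significant byte.
So at ascending addresses the bytes are 85 C3 44 3A 26 A5 1C D9.

85 C3 44 3A 26 A5 1C D9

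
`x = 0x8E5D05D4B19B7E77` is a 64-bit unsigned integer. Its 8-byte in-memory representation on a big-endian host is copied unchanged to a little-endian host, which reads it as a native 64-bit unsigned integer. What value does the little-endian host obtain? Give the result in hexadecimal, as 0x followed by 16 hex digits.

Stored big-endian, the bytes at ascending addresses are 8E 5D 05 D4 B1 9B 7E 77.
Read back as little-endian, the first byte is least significant, giving 0x777E9BB1D4055D8E.

0x777E9BB1D4055D8E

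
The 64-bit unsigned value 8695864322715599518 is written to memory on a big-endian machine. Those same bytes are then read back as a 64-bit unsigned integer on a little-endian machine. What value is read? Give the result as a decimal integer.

11439833970010402168

8695864322715599518 in 64-bit hexadecimal is 0x78ADEA876274C29E.
Stored big-endian, the bytes at ascending addresses are 78 AD EA 87 62 74 C2 9E.
Read back as little-endian, the first byte is least significant, giving 0x9EC2746287EAAD78.
0x9EC2746287EAAD78 = 11439833970010402168.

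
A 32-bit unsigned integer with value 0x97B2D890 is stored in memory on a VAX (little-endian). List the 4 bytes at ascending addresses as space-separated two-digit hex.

90 D8 B2 97

Split into bytes (most-significant first): 97 B2 D8 90.
In little-endian order the low byte comes first in memory.
So at ascending addresses the bytes are 90 D8 B2 97.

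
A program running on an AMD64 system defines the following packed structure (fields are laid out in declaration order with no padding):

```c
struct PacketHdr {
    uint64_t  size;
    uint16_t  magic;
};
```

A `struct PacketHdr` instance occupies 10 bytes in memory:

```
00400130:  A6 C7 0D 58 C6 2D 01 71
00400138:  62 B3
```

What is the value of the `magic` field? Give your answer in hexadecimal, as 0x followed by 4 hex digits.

0xB362

`magic` follows `size` (8 bytes), so it starts at byte offset 8 and occupies 2 bytes.
Bytes at offsets 8..9: 62 B3.
In little-endian order the low byte comes first in memory.
Reassemble most-significant byte first: B3 62 → 0xB362.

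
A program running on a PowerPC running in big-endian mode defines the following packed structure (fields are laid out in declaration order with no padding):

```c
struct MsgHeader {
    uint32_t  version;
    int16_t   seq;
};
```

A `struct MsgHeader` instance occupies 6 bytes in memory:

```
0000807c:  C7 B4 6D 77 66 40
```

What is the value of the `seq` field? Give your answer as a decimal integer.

26176

`seq` follows `version` (4 bytes), so it starts at byte offset 4 and occupies 2 bytes.
Bytes at offsets 4..5: 66 40.
Big-endian: lowest address holds the most-significant byte.
The bytes are already most-significant first: 0x6640.
0x6640 = 26176.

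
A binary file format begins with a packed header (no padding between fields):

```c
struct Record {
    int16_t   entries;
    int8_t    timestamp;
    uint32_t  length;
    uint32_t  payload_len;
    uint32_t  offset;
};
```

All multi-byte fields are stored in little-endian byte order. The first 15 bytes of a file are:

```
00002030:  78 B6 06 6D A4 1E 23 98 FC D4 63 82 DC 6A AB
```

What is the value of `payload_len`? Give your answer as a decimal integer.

1674902680

`payload_len` follows `entries` (2 B), `timestamp` (1 B), `length` (4 B), so it starts at offset 2 + 1 + 4 = 7 and occupies 4 bytes.
Bytes at offsets 7..10: 98 FC D4 63.
In little-endian order the low byte comes first in memory.
Reassemble most-significant byte first: 63 D4 FC 98 → 0x63D4FC98.
0x63D4FC98 = 1674902680.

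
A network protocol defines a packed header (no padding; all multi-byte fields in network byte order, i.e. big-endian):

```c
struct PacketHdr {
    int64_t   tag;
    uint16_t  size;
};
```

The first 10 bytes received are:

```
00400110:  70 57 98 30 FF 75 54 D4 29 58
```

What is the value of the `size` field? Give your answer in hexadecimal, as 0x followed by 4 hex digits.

0x2958

`size` follows `tag` (8 bytes), so it starts at byte offset 8 and occupies 2 bytes.
Bytes at offsets 8..9: 29 58.
Big-endian stores the most-significant byte at the lowest address.
The bytes are already most-significant first: 0x2958.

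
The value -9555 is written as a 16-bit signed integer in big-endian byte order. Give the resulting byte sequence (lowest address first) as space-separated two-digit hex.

Two's complement of -9555 in 16 bits: 9555 = 0x2553; invert → 0xDAAC; add 1 → 0xDAAD.
Split into bytes (most-significant first): DA AD.
Big-endian stores the most-significant byte at the lowest address.
So the memory order matches the most-significant-first order: DA AD.

DA AD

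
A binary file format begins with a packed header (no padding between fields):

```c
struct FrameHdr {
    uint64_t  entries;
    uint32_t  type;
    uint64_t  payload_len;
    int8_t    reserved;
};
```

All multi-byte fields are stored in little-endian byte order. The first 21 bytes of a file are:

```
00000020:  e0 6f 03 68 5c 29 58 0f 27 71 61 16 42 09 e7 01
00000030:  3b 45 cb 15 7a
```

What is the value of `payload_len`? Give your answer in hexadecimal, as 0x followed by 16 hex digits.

0x15CB453B01E70942

`payload_len` follows `entries` (8 B), `type` (4 B), so it starts at offset 8 + 4 = 12 and occupies 8 bytes.
Bytes at offsets 12..19: 42 09 E7 01 3B 45 CB 15.
Little-endian stores the least-significant byte at the lowest address.
Reassemble most-significant byte first: 15 CB 45 3B 01 E7 09 42 → 0x15CB453B01E70942.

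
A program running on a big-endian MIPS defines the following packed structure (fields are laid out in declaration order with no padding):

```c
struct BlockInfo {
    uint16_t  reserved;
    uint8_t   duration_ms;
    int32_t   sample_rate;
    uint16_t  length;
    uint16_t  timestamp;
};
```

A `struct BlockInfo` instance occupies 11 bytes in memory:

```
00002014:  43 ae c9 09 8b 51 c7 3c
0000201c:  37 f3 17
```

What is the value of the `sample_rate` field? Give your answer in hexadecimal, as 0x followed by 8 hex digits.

`sample_rate` follows `reserved` (2 B), `duration_ms` (1 B), so it starts at offset 2 + 1 = 3 and occupies 4 bytes.
Bytes at offsets 3..6: 09 8B 51 C7.
In big-endian order the high byte comes first in memory.
The bytes are already most-significant first: 0x098B51C7.

0x098B51C7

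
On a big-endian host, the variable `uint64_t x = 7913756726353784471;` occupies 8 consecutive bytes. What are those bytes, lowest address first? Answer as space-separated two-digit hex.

7913756726353784471 in hexadecimal, padded to 64 bits, is 0x6DD34FD0512CEE97.
Split into bytes (most-significant first): 6D D3 4F D0 51 2C EE 97.
In big-endian order the high byte comes first in memory.
So the memory order matches the most-significant-first order: 6D D3 4F D0 51 2C EE 97.

6D D3 4F D0 51 2C EE 97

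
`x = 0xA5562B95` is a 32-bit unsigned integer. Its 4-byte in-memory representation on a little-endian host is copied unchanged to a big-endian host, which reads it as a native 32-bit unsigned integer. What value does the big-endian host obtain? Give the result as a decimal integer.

2502645413

Stored little-endian, the bytes at ascending addresses are 95 2B 56 A5.
Read back as big-endian, the last byte is least significant, giving 0x952B56A5.
0x952B56A5 = 2502645413.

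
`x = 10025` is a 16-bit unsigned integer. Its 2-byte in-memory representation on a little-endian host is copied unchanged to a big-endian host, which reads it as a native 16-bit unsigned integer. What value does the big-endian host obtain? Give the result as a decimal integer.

10535

10025 in 16-bit hexadecimal is 0x2729.
Stored little-endian, the bytes at ascending addresses are 29 27.
Read back as big-endian, the last byte is least significant, giving 0x2927.
0x2927 = 10535.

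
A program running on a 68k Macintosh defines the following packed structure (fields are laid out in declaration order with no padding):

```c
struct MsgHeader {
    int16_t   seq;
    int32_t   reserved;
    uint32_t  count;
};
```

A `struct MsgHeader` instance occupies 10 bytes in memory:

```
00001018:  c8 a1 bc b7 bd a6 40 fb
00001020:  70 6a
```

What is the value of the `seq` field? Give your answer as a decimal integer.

`seq` is the first field, at byte offset 0, occupying 2 bytes.
Bytes at offsets 0..1: C8 A1.
Big-endian: lowest address holds the most-significant byte.
The bytes are already most-significant first: 0xC8A1.
Top bit is set, so as a signed 16-bit value this is 0xC8A1 − 2^16 = -14175.

-14175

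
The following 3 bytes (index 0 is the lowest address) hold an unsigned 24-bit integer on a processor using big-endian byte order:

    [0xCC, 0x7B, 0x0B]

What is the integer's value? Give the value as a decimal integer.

Big-endian stores the most-significant byte at the lowest address.
The bytes are already most-significant first: 0xCC7B0B.
0xCC7B0B = 13400843.

13400843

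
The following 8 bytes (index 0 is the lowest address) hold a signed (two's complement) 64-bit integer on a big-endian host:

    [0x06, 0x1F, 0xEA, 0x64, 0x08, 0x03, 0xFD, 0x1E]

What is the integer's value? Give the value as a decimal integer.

441329003857706270

Big-endian stores the most-significant byte at the lowest address.
The bytes are already most-significant first: 0x061FEA640803FD1E.
0x061FEA640803FD1E = 441329003857706270.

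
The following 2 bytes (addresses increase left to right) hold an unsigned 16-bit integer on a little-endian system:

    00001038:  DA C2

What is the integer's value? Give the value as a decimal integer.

49882

Little-endian: lowest address holds the least-significant byte.
Reassemble most-significant byte first: C2 DA → 0xC2DA.
0xC2DA = 49882.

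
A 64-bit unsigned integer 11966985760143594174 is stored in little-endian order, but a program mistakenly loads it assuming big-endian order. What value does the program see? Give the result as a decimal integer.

13714169093190718374

11966985760143594174 in 64-bit hexadecimal is 0xA6134625218452BE.
Stored little-endian, the bytes at ascending addresses are BE 52 84 21 25 46 13 A6.
Read back as big-endian, the last byte is least significant, giving 0xBE528421254613A6.
0xBE528421254613A6 = 13714169093190718374.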